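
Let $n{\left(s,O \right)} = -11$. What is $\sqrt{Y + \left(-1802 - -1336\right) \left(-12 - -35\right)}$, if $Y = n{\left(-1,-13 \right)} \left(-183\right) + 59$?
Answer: $i \sqrt{8646} \approx 92.984 i$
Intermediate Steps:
$Y = 2072$ ($Y = \left(-11\right) \left(-183\right) + 59 = 2013 + 59 = 2072$)
$\sqrt{Y + \left(-1802 - -1336\right) \left(-12 - -35\right)} = \sqrt{2072 + \left(-1802 - -1336\right) \left(-12 - -35\right)} = \sqrt{2072 + \left(-1802 + 1336\right) \left(-12 + 35\right)} = \sqrt{2072 - 10718} = \sqrt{-8646} = i \sqrt{8646}$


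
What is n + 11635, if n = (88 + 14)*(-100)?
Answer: 1435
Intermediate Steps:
n = -10200 (n = 102*(-100) = -10200)
n + 11635 = -10200 + 11635 = 1435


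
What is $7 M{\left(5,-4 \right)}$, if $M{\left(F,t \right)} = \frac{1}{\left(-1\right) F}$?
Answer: $- \frac{7}{5} \approx -1.4$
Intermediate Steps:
$M{\left(F,t \right)} = - \frac{1}{F}$
$7 M{\left(5,-4 \right)} = 7 \left(- \frac{1}{5}\right) = - \frac{7}{5}$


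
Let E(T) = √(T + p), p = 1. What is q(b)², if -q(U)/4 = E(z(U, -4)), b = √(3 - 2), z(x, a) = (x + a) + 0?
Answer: -32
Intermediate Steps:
z(x, a) = a + x (z(x, a) = (a + x) + 0 = a + x)
E(T) = √(1 + T) (E(T) = √(T + 1) = √(1 + T))
b = 1 (b = √1 = 1)
q(U) = -4*√(-3 + U) (q(U) = -4*√(1 + (-4 + U)) = -4*√(-3 + U))
q(b)² = (-4*√(-3 + 1))² = (-4*I*√2)² = -32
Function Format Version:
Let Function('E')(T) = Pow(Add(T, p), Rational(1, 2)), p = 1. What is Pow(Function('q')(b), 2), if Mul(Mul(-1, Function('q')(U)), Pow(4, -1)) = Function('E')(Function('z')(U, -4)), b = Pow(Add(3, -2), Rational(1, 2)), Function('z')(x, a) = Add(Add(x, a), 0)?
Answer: -32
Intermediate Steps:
Function('z')(x, a) = Add(a, x) (Function('z')(x, a) = Add(Add(a, x), 0) = Add(a, x))
Function('E')(T) = Pow(Add(1, T), Rational(1, 2)) (Function('E')(T) = Pow(Add(T, 1), Rational(1, 2)) = Pow(Add(1, T), Rational(1, 2)))
b = 1 (b = Pow(1, Rational(1, 2)) = 1)
Function('q')(U) = Mul(-4, Pow(Add(-3, U), Rational(1, 2))) (Function('q')(U) = Mul(-4, Pow(Add(1, Add(-4, U)), Rational(1, 2))) = Mul(-4, Pow(Add(-3, U), Rational(1, 2))))
Pow(Function('q')(b), 2) = Pow(Mul(-4, Pow(Add(-3, 1), Rational(1, 2))), 2) = Pow(Mul(-4, Pow(-2, Rational(1, 2))), 2) = Pow(Mul(-4, Mul(I, Pow(2, Rational(1, 2)))), 2) = Pow(Mul(-4, I, Pow(2, Rational(1, 2))), 2) = -32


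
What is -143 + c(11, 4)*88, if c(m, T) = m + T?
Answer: 1177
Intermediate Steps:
c(m, T) = T + m
-143 + c(11, 4)*88 = -143 + (4 + 11)*88 = -143 + 15*88 = -143 + 1320 = 1177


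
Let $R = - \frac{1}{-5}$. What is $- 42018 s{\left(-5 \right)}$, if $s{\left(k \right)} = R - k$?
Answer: $- \frac{1092468}{5} \approx -2.1849 \cdot 10^{5}$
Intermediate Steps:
$R = \frac{1}{5}$ ($R = \left(-1\right) \left(- \frac{1}{5}\right) = \frac{1}{5} \approx 0.2$)
$s{\left(k \right)} = \frac{1}{5} - k$
$- 42018 s{\left(-5 \right)} = - 42018 \left(\frac{1}{5} - -5\right) = - 42018 \left(\frac{1}{5} + 5\right) = \left(-42018\right) \frac{26}{5} = - \frac{1092468}{5}$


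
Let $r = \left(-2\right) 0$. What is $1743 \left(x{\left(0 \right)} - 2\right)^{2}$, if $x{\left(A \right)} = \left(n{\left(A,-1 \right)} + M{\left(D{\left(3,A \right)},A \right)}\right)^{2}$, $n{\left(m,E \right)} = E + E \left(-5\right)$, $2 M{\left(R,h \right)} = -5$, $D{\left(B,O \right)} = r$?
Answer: $\frac{1743}{16} \approx 108.94$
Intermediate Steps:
$r = 0$
$D{\left(B,O \right)} = 0$
$M{\left(R,h \right)} = - \frac{5}{2}$ ($M{\left(R,h \right)} = \frac{1}{2} \left(-5\right) = - \frac{5}{2}$)
$n{\left(m,E \right)} = - 4 E$ ($n{\left(m,E \right)} = E - 5 E = - 4 E$)
$x{\left(A \right)} = \frac{9}{4}$ ($x{\left(A \right)} = \left(\left(-4\right) \left(-1\right) - \frac{5}{2}\right)^{2} = \left(4 - \frac{5}{2}\right)^{2} = \left(\frac{3}{2}\right)^{2} = \frac{9}{4}$)
$1743 \left(x{\left(0 \right)} - 2\right)^{2} = 1743 \left(\frac{9}{4} - 2\right)^{2} = \frac{1743}{16}$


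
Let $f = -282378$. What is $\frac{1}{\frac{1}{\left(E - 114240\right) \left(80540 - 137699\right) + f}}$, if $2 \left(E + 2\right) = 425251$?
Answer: $- \frac{11247569709}{2} \approx -5.6238 \cdot 10^{9}$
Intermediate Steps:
$E = \frac{425247}{2}$ ($E = -2 + \frac{1}{2} \cdot 425251 = -2 + \frac{425251}{2} = \frac{425247}{2} \approx 2.1262 \cdot 10^{5}$)
$\frac{1}{\frac{1}{\left(E - 114240\right) \left(80540 - 137699\right) + f}} = \frac{1}{\frac{1}{\left(\frac{425247}{2} - 114240\right) \left(80540 - 137699\right) - 282378}} = \frac{1}{\frac{1}{\frac{196767}{2} \left(-57159\right) - 282378}} = \frac{1}{\frac{1}{- \frac{11247004953}{2} - 282378}} = \frac{1}{\frac{1}{- \frac{11247569709}{2}}} = \frac{1}{- \frac{2}{11247569709}} = - \frac{11247569709}{2}$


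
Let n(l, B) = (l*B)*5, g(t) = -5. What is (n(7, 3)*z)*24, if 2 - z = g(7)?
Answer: 17640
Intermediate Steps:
n(l, B) = 5*B*l (n(l, B) = (B*l)*5 = 5*B*l)
z = 7 (z = 2 - 1*(-5) = 2 + 5 = 7)
(n(7, 3)*z)*24 = ((5*3*7)*7)*24 = (105*7)*24 = 735*24 = 17640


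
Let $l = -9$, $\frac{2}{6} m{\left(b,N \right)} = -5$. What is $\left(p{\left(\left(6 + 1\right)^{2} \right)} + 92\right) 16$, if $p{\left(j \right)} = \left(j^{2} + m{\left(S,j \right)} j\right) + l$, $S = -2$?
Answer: $27984$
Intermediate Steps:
$m{\left(b,N \right)} = -15$ ($m{\left(b,N \right)} = 3 \left(-5\right) = -15$)
$p{\left(j \right)} = -9 + j^{2} - 15 j$ ($p{\left(j \right)} = \left(j^{2} - 15 j\right) - 9 = -9 + j^{2} - 15 j$)
$\left(p{\left(\left(6 + 1\right)^{2} \right)} + 92\right) 16 = \left(\left(-9 + \left(\left(6 + 1\right)^{2}\right)^{2} - 15 \left(6 + 1\right)^{2}\right) + 92\right) 16 = \left(\left(-9 + \left(7^{2}\right)^{2} - 15 \cdot 7^{2}\right) + 92\right) 16 = \left(\left(-9 + 49^{2} - 735\right) + 92\right) 16 = \left(\left(-9 + 2401 - 735\right) + 92\right) 16 = \left(1657 + 92\right) 16 = 1749 \cdot 16 = 27984$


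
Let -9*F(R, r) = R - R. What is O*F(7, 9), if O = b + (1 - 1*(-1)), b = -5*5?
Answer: 0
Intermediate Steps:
F(R, r) = 0 (F(R, r) = -(R - R)/9 = -⅑*0 = 0)
b = -25
O = -23 (O = -25 + (1 - 1*(-1)) = -25 + (1 + 1) = -25 + 2 = -23)
O*F(7, 9) = -23*0 = 0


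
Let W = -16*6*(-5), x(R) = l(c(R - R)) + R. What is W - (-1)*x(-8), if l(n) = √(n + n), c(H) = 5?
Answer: 472 + √10 ≈ 475.16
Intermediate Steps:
l(n) = √2*√n (l(n) = √(2*n) = √2*√n)
x(R) = R + √10 (x(R) = √2*√5 + R = √10 + R = R + √10)
W = 480 (W = -4*24*(-5) = -96*(-5) = 480)
W - (-1)*x(-8) = 480 - (-1)*(-8 + √10) = 480 - (8 - √10) = 480 + (-8 + √10) = 472 + √10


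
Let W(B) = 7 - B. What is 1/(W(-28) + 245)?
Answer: 1/280 ≈ 0.0035714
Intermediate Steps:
1/(W(-28) + 245) = 1/((7 - 1*(-28)) + 245) = 1/((7 + 28) + 245) = 1/(35 + 245) = 1/280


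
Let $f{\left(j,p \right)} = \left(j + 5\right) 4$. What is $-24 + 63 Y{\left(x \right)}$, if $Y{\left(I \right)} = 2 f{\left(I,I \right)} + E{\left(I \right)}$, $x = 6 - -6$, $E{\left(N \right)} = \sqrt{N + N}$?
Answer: $8544 + 126 \sqrt{6} \approx 8852.6$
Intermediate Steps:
$E{\left(N \right)} = \sqrt{2} \sqrt{N}$ ($E{\left(N \right)} = \sqrt{2 N} = \sqrt{2} \sqrt{N}$)
$f{\left(j,p \right)} = 20 + 4 j$ ($f{\left(j,p \right)} = \left(5 + j\right) 4 = 20 + 4 j$)
$x = 12$ ($x = 6 + 6 = 12$)
$Y{\left(I \right)} = 40 + 8 I + \sqrt{2} \sqrt{I}$ ($Y{\left(I \right)} = 2 \left(20 + 4 I\right) + \sqrt{2} \sqrt{I} = \left(40 + 8 I\right) + \sqrt{2} \sqrt{I} = 40 + 8 I + \sqrt{2} \sqrt{I}$)
$-24 + 63 Y{\left(x \right)} = -24 + 63 \left(40 + 8 \cdot 12 + \sqrt{2} \sqrt{12}\right) = -24 + 63 \left(40 + 96 + \sqrt{2} \cdot 2 \sqrt{3}\right) = -24 + 63 \left(40 + 96 + 2 \sqrt{6}\right) = -24 + 63 \left(136 + 2 \sqrt{6}\right) = -24 + \left(8568 + 126 \sqrt{6}\right) = 8544 + 126 \sqrt{6}$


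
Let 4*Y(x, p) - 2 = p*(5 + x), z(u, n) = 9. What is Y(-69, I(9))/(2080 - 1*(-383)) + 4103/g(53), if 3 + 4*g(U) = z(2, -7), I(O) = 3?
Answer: 13474157/4926 ≈ 2735.3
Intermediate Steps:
Y(x, p) = 1/2 + p*(5 + x)/4 (Y(x, p) = 1/2 + (p*(5 + x))/4 = 1/2 + p*(5 + x)/4)
g(U) = 3/2 (g(U) = -3/4 + (1/4)*9 = -3/4 + 9/4 = 3/2)
Y(-69, I(9))/(2080 - 1*(-383)) + 4103/g(53) = (1/2 + (5/4)*3 + (1/4)*3*(-69))/(2080 - 1*(-383)) + 4103/(3/2) = (1/2 + 15/4 - 207/4)/(2080 + 383) + 4103*(2/3) = -95/2/2463 + 8206/3 = -95/2*1/2463 + 8206/3 = -95/4926 + 8206/3 = 13474157/4926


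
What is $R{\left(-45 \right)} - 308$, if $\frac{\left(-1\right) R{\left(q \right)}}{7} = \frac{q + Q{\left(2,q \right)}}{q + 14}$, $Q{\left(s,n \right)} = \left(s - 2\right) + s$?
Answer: $- \frac{9849}{31} \approx -317.71$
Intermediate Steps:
$Q{\left(s,n \right)} = -2 + 2 s$ ($Q{\left(s,n \right)} = \left(-2 + s\right) + s = -2 + 2 s$)
$R{\left(q \right)} = - \frac{7 \left(2 + q\right)}{14 + q}$ ($R{\left(q \right)} = - 7 \frac{q + \left(-2 + 2 \cdot 2\right)}{q + 14} = - 7 \frac{q + \left(-2 + 4\right)}{14 + q} = - 7 \frac{q + 2}{14 + q} = - 7 \frac{2 + q}{14 + q} = - \frac{7 \left(2 + q\right)}{14 + q}$)
$R{\left(-45 \right)} - 308 = \frac{7 \left(-2 - -45\right)}{14 - 45} - 308 = \frac{7 \left(-2 + 45\right)}{-31} - 308 = 7 \left(- \frac{1}{31}\right) 43 - 308 = - \frac{301}{31} - 308 = - \frac{9849}{31}$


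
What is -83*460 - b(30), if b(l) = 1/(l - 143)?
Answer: -4314339/113 ≈ -38180.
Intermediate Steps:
b(l) = 1/(-143 + l)
-83*460 - b(30) = -83*460 - 1/(-143 + 30) = -38180 - 1/(-113) = -38180 - 1*(-1/113) = -38180 + 1/113 = -4314339/113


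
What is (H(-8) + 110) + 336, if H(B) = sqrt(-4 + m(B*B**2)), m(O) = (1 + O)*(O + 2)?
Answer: 446 + sqrt(260606) ≈ 956.50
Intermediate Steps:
m(O) = (1 + O)*(2 + O)
H(B) = sqrt(-2 + B**6 + 3*B**3) (H(B) = sqrt(-4 + (2 + (B*B**2)**2 + 3*(B*B**2))) = sqrt(-4 + (2 + (B**3)**2 + 3*B**3)) = sqrt(-4 + (2 + B**6 + 3*B**3)) = sqrt(-2 + B**6 + 3*B**3))
(H(-8) + 110) + 336 = (sqrt(-2 + (-8)**6 + 3*(-8)**3) + 110) + 336 = (sqrt(-2 + 262144 + 3*(-512)) + 110) + 336 = (sqrt(-2 + 262144 - 1536) + 110) + 336 = (sqrt(260606) + 110) + 336 = (110 + sqrt(260606)) + 336 = 446 + sqrt(260606)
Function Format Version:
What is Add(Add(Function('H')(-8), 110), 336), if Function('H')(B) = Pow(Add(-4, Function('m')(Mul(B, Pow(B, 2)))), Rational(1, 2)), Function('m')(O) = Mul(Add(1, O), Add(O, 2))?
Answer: Add(446, Pow(260606, Rational(1, 2))) ≈ 956.50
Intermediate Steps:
Function('m')(O) = Mul(Add(1, O), Add(2, O))
Function('H')(B) = Pow(Add(-2, Pow(B, 6), Mul(3, Pow(B, 3))), Rational(1, 2)) (Function('H')(B) = Pow(Add(-4, Add(2, Pow(Mul(B, Pow(B, 2)), 2), Mul(3, Mul(B, Pow(B, 2))))), Rational(1, 2)) = Pow(Add(-4, Add(2, Pow(Pow(B, 3), 2), Mul(3, Pow(B, 3)))), Rational(1, 2)) = Pow(Add(-4, Add(2, Pow(B, 6), Mul(3, Pow(B, 3)))), Rational(1, 2)) = Pow(Add(-2, Pow(B, 6), Mul(3, Pow(B, 3))), Rational(1, 2)))
Add(Add(Function('H')(-8), 110), 336) = Add(Add(Pow(Add(-2, Pow(-8, 6), Mul(3, Pow(-8, 3))), Rational(1, 2)), 110), 336) = Add(Add(Pow(Add(-2, 262144, Mul(3, -512)), Rational(1, 2)), 110), 336) = Add(Add(Pow(Add(-2, 262144, -1536), Rational(1, 2)), 110), 336) = Add(Add(Pow(260606, Rational(1, 2)), 110), 336) = Add(Add(110, Pow(260606, Rational(1, 2))), 336) = Add(446, Pow(260606, Rational(1, 2)))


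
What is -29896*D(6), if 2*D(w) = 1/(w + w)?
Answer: -3737/3 ≈ -1245.7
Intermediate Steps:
D(w) = 1/(4*w) (D(w) = 1/(2*(w + w)) = 1/(2*((2*w))) = (1/(2*w))/2 = 1/(4*w))
-29896*D(6) = -7474/6 = -29896*1/24 = -3737/3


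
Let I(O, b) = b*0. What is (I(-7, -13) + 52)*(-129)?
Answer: -6708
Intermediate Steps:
I(O, b) = 0
(I(-7, -13) + 52)*(-129) = (0 + 52)*(-129) = 52*(-129) = -6708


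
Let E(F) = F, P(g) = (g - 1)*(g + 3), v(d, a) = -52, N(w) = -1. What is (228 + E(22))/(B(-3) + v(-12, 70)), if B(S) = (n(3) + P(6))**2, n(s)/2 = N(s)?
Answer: 250/1797 ≈ 0.13912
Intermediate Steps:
P(g) = (-1 + g)*(3 + g)
n(s) = -2 (n(s) = 2*(-1) = -2)
B(S) = 1849 (B(S) = (-2 + (-3 + 6**2 + 2*6))**2 = (-2 + (-3 + 36 + 12))**2 = (-2 + 45)**2 = 43**2 = 1849)
(228 + E(22))/(B(-3) + v(-12, 70)) = (228 + 22)/(1849 - 52) = 250/1797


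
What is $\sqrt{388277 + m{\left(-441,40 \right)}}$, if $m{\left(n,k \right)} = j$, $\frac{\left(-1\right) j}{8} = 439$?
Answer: $\sqrt{384765} \approx 620.29$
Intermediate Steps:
$j = -3512$ ($j = \left(-8\right) 439 = -3512$)
$m{\left(n,k \right)} = -3512$
$\sqrt{388277 + m{\left(-441,40 \right)}} = \sqrt{388277 - 3512} = \sqrt{384765}$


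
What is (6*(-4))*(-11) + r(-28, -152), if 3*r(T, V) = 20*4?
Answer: 872/3 ≈ 290.67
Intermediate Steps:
r(T, V) = 80/3 (r(T, V) = (20*4)/3 = (⅓)*80 = 80/3)
(6*(-4))*(-11) + r(-28, -152) = (6*(-4))*(-11) + 80/3 = -24*(-11) + 80/3 = 264 + 80/3 = 872/3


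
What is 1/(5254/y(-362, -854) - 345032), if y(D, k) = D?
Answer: -181/62453419 ≈ -2.8982e-6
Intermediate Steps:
1/(5254/y(-362, -854) - 345032) = 1/(5254/(-362) - 345032) = 1/(5254*(-1/362) - 345032) = 1/(-2627/181 - 345032) = 1/(-62453419/181) = -181/62453419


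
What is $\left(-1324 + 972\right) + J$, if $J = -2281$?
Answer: $-2633$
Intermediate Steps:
$\left(-1324 + 972\right) + J = \left(-1324 + 972\right) - 2281 = -352 - 2281 = -2633$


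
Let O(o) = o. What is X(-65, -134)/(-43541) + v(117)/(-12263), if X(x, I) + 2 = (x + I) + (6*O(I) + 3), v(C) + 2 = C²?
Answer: -583658141/533943283 ≈ -1.0931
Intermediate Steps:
v(C) = -2 + C²
X(x, I) = 1 + x + 7*I (X(x, I) = -2 + ((x + I) + (6*I + 3)) = -2 + ((I + x) + (3 + 6*I)) = -2 + (3 + x + 7*I) = 1 + x + 7*I)
X(-65, -134)/(-43541) + v(117)/(-12263) = (1 - 65 + 7*(-134))/(-43541) + (-2 + 117²)/(-12263) = (1 - 65 - 938)*(-1/43541) + (-2 + 13689)*(-1/12263) = -1002*(-1/43541) + 13687*(-1/12263) = 1002/43541 - 13687/12263 = -583658141/533943283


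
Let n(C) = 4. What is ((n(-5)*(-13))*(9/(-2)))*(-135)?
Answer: -31590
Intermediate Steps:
((n(-5)*(-13))*(9/(-2)))*(-135) = ((4*(-13))*(9/(-2)))*(-135) = -468*(-1)/2*(-135) = -52*(-9/2)*(-135) = 234*(-135) = -31590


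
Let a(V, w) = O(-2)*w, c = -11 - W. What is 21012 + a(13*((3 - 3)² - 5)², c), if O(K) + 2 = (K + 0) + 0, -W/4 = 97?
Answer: 19504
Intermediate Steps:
W = -388 (W = -4*97 = -388)
O(K) = -2 + K (O(K) = -2 + ((K + 0) + 0) = -2 + (K + 0) = -2 + K)
c = 377 (c = -11 - 1*(-388) = -11 + 388 = 377)
a(V, w) = -4*w (a(V, w) = (-2 - 2)*w = -4*w)
21012 + a(13*((3 - 3)² - 5)², c) = 21012 - 4*377 = 21012 - 1508 = 19504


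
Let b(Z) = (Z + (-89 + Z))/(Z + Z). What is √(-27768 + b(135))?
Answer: I*√224915370/90 ≈ 166.64*I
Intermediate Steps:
b(Z) = (-89 + 2*Z)/(2*Z) (b(Z) = (-89 + 2*Z)/((2*Z)) = (-89 + 2*Z)*(1/(2*Z)) = (-89 + 2*Z)/(2*Z))
√(-27768 + b(135)) = √(-27768 + (-89/2 + 135)/135) = √(-27768 + (1/135)*(181/2)) = √(-27768 + 181/270) = √(-7497179/270) = I*√224915370/90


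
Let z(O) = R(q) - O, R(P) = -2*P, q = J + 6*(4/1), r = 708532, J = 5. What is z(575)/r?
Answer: -633/708532 ≈ -0.00089340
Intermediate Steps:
q = 29 (q = 5 + 6*(4/1) = 5 + 6*(4*1) = 5 + 6*4 = 5 + 24 = 29)
z(O) = -58 - O (z(O) = -2*29 - O = -58 - O)
z(575)/r = (-58 - 1*575)/708532 = (-58 - 575)*(1/708532) = -633*1/708532 = -633/708532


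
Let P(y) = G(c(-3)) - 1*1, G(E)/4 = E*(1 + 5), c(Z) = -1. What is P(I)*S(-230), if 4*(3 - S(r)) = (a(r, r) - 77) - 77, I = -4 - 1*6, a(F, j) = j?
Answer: -2475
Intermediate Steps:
G(E) = 24*E (G(E) = 4*(E*(1 + 5)) = 4*(E*6) = 4*(6*E) = 24*E)
I = -10 (I = -4 - 6 = -10)
S(r) = 83/2 - r/4 (S(r) = 3 - ((r - 77) - 77)/4 = 3 - ((-77 + r) - 77)/4 = 3 - (-154 + r)/4 = 3 + (77/2 - r/4) = 83/2 - r/4)
P(y) = -25 (P(y) = 24*(-1) - 1*1 = -24 - 1 = -25)
P(I)*S(-230) = -25*(83/2 - ¼*(-230)) = -25*(83/2 + 115/2) = -25*99 = -2475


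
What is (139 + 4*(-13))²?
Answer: 7569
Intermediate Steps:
(139 + 4*(-13))² = (139 - 52)² = 87² = 7569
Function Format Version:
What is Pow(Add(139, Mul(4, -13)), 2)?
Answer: 7569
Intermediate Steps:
Pow(Add(139, Mul(4, -13)), 2) = Pow(Add(139, -52), 2) = Pow(87, 2) = 7569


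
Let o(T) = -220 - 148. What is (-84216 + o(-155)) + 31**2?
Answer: -83623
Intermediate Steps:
o(T) = -368
(-84216 + o(-155)) + 31**2 = (-84216 - 368) + 31**2 = -84584 + 961 = -83623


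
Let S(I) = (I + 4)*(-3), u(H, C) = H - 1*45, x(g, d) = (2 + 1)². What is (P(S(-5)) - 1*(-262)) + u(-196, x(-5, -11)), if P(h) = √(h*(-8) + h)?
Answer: 21 + I*√21 ≈ 21.0 + 4.5826*I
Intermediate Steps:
x(g, d) = 9 (x(g, d) = 3² = 9)
u(H, C) = -45 + H (u(H, C) = H - 45 = -45 + H)
S(I) = -12 - 3*I (S(I) = (4 + I)*(-3) = -12 - 3*I)
P(h) = √7*√(-h) (P(h) = √(-8*h + h) = √(-7*h) = √7*√(-h))
(P(S(-5)) - 1*(-262)) + u(-196, x(-5, -11)) = (√7*√(-(-12 - 3*(-5))) - 1*(-262)) + (-45 - 196) = (√7*√(-(-12 + 15)) + 262) - 241 = (√7*√(-1*3) + 262) - 241 = (√7*√(-3) + 262) - 241 = (√7*(I*√3) + 262) - 241 = (I*√21 + 262) - 241 = (262 + I*√21) - 241 = 21 + I*√21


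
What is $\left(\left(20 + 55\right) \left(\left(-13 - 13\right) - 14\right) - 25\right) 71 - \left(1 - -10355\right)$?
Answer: $-225131$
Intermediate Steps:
$\left(\left(20 + 55\right) \left(\left(-13 - 13\right) - 14\right) - 25\right) 71 - \left(1 - -10355\right) = \left(75 \left(-26 - 14\right) - 25\right) 71 - \left(1 + 10355\right) = \left(75 \left(-40\right) - 25\right) 71 - 10356 = \left(-3000 - 25\right) 71 - 10356 = \left(-3025\right) 71 - 10356 = -214775 - 10356 = -225131$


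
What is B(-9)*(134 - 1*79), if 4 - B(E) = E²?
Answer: -4235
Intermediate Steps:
B(E) = 4 - E²
B(-9)*(134 - 1*79) = (4 - 1*(-9)²)*(134 - 1*79) = (4 - 1*81)*(134 - 79) = (4 - 81)*55 = -77*55 = -4235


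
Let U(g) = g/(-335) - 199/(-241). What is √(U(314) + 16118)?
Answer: √105058656804935/80735 ≈ 126.96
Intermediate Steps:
U(g) = 199/241 - g/335 (U(g) = g*(-1/335) - 199*(-1/241) = -g/335 + 199/241 = 199/241 - g/335)
√(U(314) + 16118) = √((199/241 - 1/335*314) + 16118) = √((199/241 - 314/335) + 16118) = √(-9009/80735 + 16118) = √(1301277721/80735) = √105058656804935/80735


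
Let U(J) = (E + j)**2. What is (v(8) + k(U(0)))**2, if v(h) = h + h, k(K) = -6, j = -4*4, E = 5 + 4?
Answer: 100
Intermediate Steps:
E = 9
j = -16
U(J) = 49 (U(J) = (9 - 16)**2 = (-7)**2 = 49)
v(h) = 2*h
(v(8) + k(U(0)))**2 = (2*8 - 6)**2 = (16 - 6)**2 = 10**2 = 100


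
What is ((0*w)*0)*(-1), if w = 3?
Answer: 0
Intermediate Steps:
((0*w)*0)*(-1) = ((0*3)*0)*(-1) = (0*0)*(-1) = 0*(-1) = 0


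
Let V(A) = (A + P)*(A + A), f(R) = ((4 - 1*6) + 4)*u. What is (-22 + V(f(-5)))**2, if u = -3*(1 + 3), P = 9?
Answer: 487204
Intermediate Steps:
u = -12 (u = -3*4 = -12)
f(R) = -24 (f(R) = ((4 - 1*6) + 4)*(-12) = ((4 - 6) + 4)*(-12) = (-2 + 4)*(-12) = 2*(-12) = -24)
V(A) = 2*A*(9 + A) (V(A) = (A + 9)*(A + A) = (9 + A)*(2*A) = 2*A*(9 + A))
(-22 + V(f(-5)))**2 = (-22 + 2*(-24)*(9 - 24))**2 = (-22 + 2*(-24)*(-15))**2 = (-22 + 720)**2 = 698**2 = 487204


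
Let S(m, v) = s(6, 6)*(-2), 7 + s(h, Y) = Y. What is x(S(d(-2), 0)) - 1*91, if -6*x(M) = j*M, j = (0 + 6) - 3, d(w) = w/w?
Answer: -92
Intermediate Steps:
s(h, Y) = -7 + Y
d(w) = 1
S(m, v) = 2 (S(m, v) = (-7 + 6)*(-2) = -1*(-2) = 2)
j = 3 (j = 6 - 3 = 3)
x(M) = -M/2
x(S(d(-2), 0)) - 1*91 = -1/2*2 - 1*91 = -1 - 91 = -92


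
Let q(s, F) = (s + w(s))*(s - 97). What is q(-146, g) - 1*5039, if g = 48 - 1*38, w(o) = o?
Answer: 65917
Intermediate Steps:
g = 10 (g = 48 - 38 = 10)
q(s, F) = 2*s*(-97 + s) (q(s, F) = (s + s)*(s - 97) = (2*s)*(-97 + s) = 2*s*(-97 + s))
q(-146, g) - 1*5039 = 2*(-146)*(-97 - 146) - 1*5039 = 2*(-146)*(-243) - 5039 = 70956 - 5039 = 65917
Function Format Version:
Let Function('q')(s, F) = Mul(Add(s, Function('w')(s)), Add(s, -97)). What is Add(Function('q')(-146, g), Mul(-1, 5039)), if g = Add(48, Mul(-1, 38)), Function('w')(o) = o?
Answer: 65917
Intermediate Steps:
g = 10 (g = Add(48, -38) = 10)
Function('q')(s, F) = Mul(2, s, Add(-97, s)) (Function('q')(s, F) = Mul(Add(s, s), Add(s, -97)) = Mul(Mul(2, s), Add(-97, s)) = Mul(2, s, Add(-97, s)))
Add(Function('q')(-146, g), Mul(-1, 5039)) = Add(Mul(2, -146, Add(-97, -146)), Mul(-1, 5039)) = Add(Mul(2, -146, -243), -5039) = Add(70956, -5039) = 65917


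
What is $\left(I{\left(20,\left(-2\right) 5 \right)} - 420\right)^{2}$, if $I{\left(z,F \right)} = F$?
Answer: $184900$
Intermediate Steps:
$\left(I{\left(20,\left(-2\right) 5 \right)} - 420\right)^{2} = \left(\left(-2\right) 5 - 420\right)^{2} = \left(-10 - 420\right)^{2} = \left(-430\right)^{2} = 184900$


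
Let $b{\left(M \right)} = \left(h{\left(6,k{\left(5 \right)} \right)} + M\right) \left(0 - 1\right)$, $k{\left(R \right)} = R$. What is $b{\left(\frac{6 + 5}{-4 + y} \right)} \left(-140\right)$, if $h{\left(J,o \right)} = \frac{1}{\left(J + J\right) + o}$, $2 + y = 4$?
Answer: $- \frac{12950}{17} \approx -761.76$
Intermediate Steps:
$y = 2$ ($y = -2 + 4 = 2$)
$h{\left(J,o \right)} = \frac{1}{o + 2 J}$ ($h{\left(J,o \right)} = \frac{1}{2 J + o} = \frac{1}{o + 2 J}$)
$b{\left(M \right)} = - \frac{1}{17} - M$ ($b{\left(M \right)} = \left(\frac{1}{5 + 2 \cdot 6} + M\right) \left(0 - 1\right) = \left(\frac{1}{5 + 12} + M\right) \left(-1\right) = \left(\frac{1}{17} + M\right) \left(-1\right) = - \frac{1}{17} - M$)
$b{\left(\frac{6 + 5}{-4 + y} \right)} \left(-140\right) = \left(- \frac{1}{17} - \frac{6 + 5}{-4 + 2}\right) \left(-140\right) = \left(- \frac{1}{17} - \frac{11}{-2}\right) \left(-140\right) = \left(- \frac{1}{17} - 11 \left(- \frac{1}{2}\right)\right) \left(-140\right) = \left(- \frac{1}{17} - - \frac{11}{2}\right) \left(-140\right) = \left(- \frac{1}{17} + \frac{11}{2}\right) \left(-140\right) = \frac{185}{34} \left(-140\right) = - \frac{12950}{17}$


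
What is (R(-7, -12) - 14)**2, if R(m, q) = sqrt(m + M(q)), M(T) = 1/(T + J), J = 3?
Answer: 1700/9 - 224*I/3 ≈ 188.89 - 74.667*I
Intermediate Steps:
M(T) = 1/(3 + T) (M(T) = 1/(T + 3) = 1/(3 + T))
R(m, q) = sqrt(m + 1/(3 + q))
(R(-7, -12) - 14)**2 = (sqrt((1 - 7*(3 - 12))/(3 - 12)) - 14)**2 = (sqrt((1 - 7*(-9))/(-9)) - 14)**2 = (sqrt(-(1 + 63)/9) - 14)**2 = (sqrt(-1/9*64) - 14)**2 = (sqrt(-64/9) - 14)**2 = (8*I/3 - 14)**2 = (-14 + 8*I/3)**2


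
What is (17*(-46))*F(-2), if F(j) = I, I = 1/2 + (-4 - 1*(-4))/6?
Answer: -391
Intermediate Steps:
I = ½ (I = 1*(½) + (-4 + 4)*(⅙) = ½ + 0*(⅙) = ½ + 0 = ½ ≈ 0.50000)
F(j) = ½
(17*(-46))*F(-2) = (17*(-46))*(½) = -782*½ = -391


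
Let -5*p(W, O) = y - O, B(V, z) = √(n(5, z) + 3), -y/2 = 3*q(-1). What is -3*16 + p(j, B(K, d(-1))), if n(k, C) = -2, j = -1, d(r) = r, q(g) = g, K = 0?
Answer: -49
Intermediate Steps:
y = 6 (y = -6*(-1) = -2*(-3) = 6)
B(V, z) = 1 (B(V, z) = √(-2 + 3) = √1 = 1)
p(W, O) = -6/5 + O/5 (p(W, O) = -(6 - O)/5 = -6/5 + O/5)
-3*16 + p(j, B(K, d(-1))) = -3*16 + (-6/5 + (⅕)*1) = -48 + (-6/5 + ⅕) = -48 - 1 = -49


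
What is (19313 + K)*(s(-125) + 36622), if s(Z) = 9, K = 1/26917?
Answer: 19042552893882/26917 ≈ 7.0745e+8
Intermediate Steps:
K = 1/26917 ≈ 3.7151e-5
(19313 + K)*(s(-125) + 36622) = (19313 + 1/26917)*(9 + 36622) = (519848022/26917)*36631 = 19042552893882/26917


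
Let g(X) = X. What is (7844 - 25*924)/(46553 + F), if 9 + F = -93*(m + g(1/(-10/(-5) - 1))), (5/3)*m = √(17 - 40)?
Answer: -2214551425/6743021921 - 2660265*I*√23/6743021921 ≈ -0.32842 - 0.0018921*I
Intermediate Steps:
m = 3*I*√23/5 (m = 3*√(17 - 40)/5 = 3*√(-23)/5 = 3*(I*√23)/5 = 3*I*√23/5 ≈ 2.8775*I)
F = -102 - 279*I*√23/5 (F = -9 - 93*(3*I*√23/5 + 1/(-10/(-5) - 1)) = -9 - 93*(3*I*√23/5 + 1/(-10*(-⅕) - 1)) = -9 - 93*(3*I*√23/5 + 1/(2 - 1)) = -9 - 93*(3*I*√23/5 + 1/1) = -9 - 93*(3*I*√23/5 + 1) = -9 - 93*(1 + 3*I*√23/5) = -9 + (-93 - 279*I*√23/5) = -102 - 279*I*√23/5 ≈ -102.0 - 267.61*I)
(7844 - 25*924)/(46553 + F) = (7844 - 25*924)/(46553 + (-102 - 279*I*√23/5)) = (7844 - 23100)/(46451 - 279*I*√23/5) = -15256/(46451 - 279*I*√23/5)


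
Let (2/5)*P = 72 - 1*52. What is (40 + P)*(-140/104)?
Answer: -1575/13 ≈ -121.15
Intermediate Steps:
P = 50 (P = 5*(72 - 1*52)/2 = 5*(72 - 52)/2 = (5/2)*20 = 50)
(40 + P)*(-140/104) = (40 + 50)*(-140/104) = 90*(-140*1/104) = 90*(-35/26) = -1575/13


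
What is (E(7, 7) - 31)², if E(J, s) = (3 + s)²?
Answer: 4761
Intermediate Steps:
(E(7, 7) - 31)² = ((3 + 7)² - 31)² = (10² - 31)² = (100 - 31)² = 69² = 4761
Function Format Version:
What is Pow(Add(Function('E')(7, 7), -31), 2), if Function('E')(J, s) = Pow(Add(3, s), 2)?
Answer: 4761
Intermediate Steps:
Pow(Add(Function('E')(7, 7), -31), 2) = Pow(Add(Pow(Add(3, 7), 2), -31), 2) = Pow(Add(Pow(10, 2), -31), 2) = Pow(Add(100, -31), 2) = Pow(69, 2) = 4761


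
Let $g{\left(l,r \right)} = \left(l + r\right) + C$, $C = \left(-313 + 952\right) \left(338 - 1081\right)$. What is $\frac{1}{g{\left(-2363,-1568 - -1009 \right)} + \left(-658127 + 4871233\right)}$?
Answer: $\frac{1}{3735407} \approx 2.6771 \cdot 10^{-7}$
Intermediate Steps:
$C = -474777$ ($C = 639 \left(-743\right) = -474777$)
$g{\left(l,r \right)} = -474777 + l + r$ ($g{\left(l,r \right)} = \left(l + r\right) - 474777 = -474777 + l + r$)
$\frac{1}{g{\left(-2363,-1568 - -1009 \right)} + \left(-658127 + 4871233\right)} = \frac{1}{\left(-474777 - 2363 - 559\right) + \left(-658127 + 4871233\right)} = \frac{1}{\left(-474777 - 2363 + \left(-1568 + 1009\right)\right) + 4213106} = \frac{1}{\left(-474777 - 2363 - 559\right) + 4213106} = \frac{1}{-477699 + 4213106} = \frac{1}{3735407}$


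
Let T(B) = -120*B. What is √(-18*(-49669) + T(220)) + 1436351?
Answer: 1436351 + √867642 ≈ 1.4373e+6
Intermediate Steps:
√(-18*(-49669) + T(220)) + 1436351 = √(-18*(-49669) - 120*220) + 1436351 = √(894042 - 26400) + 1436351 = √867642 + 1436351 = 1436351 + √867642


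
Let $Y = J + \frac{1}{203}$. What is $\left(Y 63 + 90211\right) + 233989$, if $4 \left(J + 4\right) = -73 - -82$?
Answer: $\frac{37594447}{116} \approx 3.2409 \cdot 10^{5}$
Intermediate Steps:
$J = - \frac{7}{4}$ ($J = -4 + \frac{-73 - -82}{4} = -4 + \frac{-73 + 82}{4} = -4 + \frac{1}{4} \cdot 9 = -4 + \frac{9}{4} = - \frac{7}{4} \approx -1.75$)
$Y = - \frac{1417}{812}$ ($Y = - \frac{7}{4} + \frac{1}{203} = - \frac{1417}{812} \approx -1.7451$)
$\left(Y 63 + 90211\right) + 233989 = \left(\left(- \frac{1417}{812}\right) 63 + 90211\right) + 233989 = \left(- \frac{12753}{116} + 90211\right) + 233989 = \frac{10451723}{116} + 233989 = \frac{37594447}{116}$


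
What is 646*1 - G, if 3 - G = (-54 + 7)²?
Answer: 2852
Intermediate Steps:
G = -2206 (G = 3 - (-54 + 7)² = 3 - 1*(-47)² = 3 - 1*2209 = 3 - 2209 = -2206)
646*1 - G = 646*1 - 1*(-2206) = 646 + 2206 = 2852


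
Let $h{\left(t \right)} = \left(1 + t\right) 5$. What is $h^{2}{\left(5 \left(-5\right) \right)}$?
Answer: $14400$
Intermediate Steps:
$h{\left(t \right)} = 5 + 5 t$
$h^{2}{\left(5 \left(-5\right) \right)} = \left(5 + 5 \cdot 5 \left(-5\right)\right)^{2} = \left(5 + 5 \left(-25\right)\right)^{2} = \left(5 - 125\right)^{2} = \left(-120\right)^{2} = 14400$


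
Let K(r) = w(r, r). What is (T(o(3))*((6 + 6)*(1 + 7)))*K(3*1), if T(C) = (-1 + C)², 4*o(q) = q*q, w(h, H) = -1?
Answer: -150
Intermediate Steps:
o(q) = q²/4 (o(q) = (q*q)/4 = q²/4)
K(r) = -1
(T(o(3))*((6 + 6)*(1 + 7)))*K(3*1) = ((-1 + (¼)*3²)²*((6 + 6)*(1 + 7)))*(-1) = ((-1 + (¼)*9)²*(12*8))*(-1) = ((-1 + 9/4)²*96)*(-1) = ((5/4)²*96)*(-1) = ((25/16)*96)*(-1) = 150*(-1) = -150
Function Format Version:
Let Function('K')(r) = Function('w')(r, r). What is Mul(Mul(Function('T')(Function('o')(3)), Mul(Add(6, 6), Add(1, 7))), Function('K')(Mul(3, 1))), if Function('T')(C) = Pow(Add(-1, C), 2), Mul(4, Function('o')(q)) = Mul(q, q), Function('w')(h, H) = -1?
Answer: -150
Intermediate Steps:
Function('o')(q) = Mul(Rational(1, 4), Pow(q, 2)) (Function('o')(q) = Mul(Rational(1, 4), Mul(q, q)) = Mul(Rational(1, 4), Pow(q, 2)))
Function('K')(r) = -1
Mul(Mul(Function('T')(Function('o')(3)), Mul(Add(6, 6), Add(1, 7))), Function('K')(Mul(3, 1))) = Mul(Mul(Pow(Add(-1, Mul(Rational(1, 4), Pow(3, 2))), 2), Mul(Add(6, 6), Add(1, 7))), -1) = Mul(Mul(Pow(Add(-1, Mul(Rational(1, 4), 9)), 2), Mul(12, 8)), -1) = Mul(Mul(Pow(Add(-1, Rational(9, 4)), 2), 96), -1) = Mul(Mul(Pow(Rational(5, 4), 2), 96), -1) = Mul(Mul(Rational(25, 16), 96), -1) = Mul(150, -1) = -150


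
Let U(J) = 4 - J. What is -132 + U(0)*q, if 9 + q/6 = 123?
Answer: 2604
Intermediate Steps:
q = 684 (q = -54 + 6*123 = -54 + 738 = 684)
-132 + U(0)*q = -132 + (4 - 1*0)*684 = -132 + (4 + 0)*684 = -132 + 4*684 = -132 + 2736 = 2604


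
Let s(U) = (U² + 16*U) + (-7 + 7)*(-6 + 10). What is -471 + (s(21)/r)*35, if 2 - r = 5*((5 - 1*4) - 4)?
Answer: 19188/17 ≈ 1128.7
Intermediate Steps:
r = 17 (r = 2 - 5*((5 - 1*4) - 4) = 2 - 5*((5 - 4) - 4) = 2 - 5*(1 - 4) = 2 - 5*(-3) = 2 - 1*(-15) = 2 + 15 = 17)
s(U) = U² + 16*U (s(U) = (U² + 16*U) + 0*4 = (U² + 16*U) + 0 = U² + 16*U)
-471 + (s(21)/r)*35 = -471 + ((21*(16 + 21))/17)*35 = -471 + ((21*37)*(1/17))*35 = -471 + (777*(1/17))*35 = -471 + (777/17)*35 = -471 + 27195/17 = 19188/17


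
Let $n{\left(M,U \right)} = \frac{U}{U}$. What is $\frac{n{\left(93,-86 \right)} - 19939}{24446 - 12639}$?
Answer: $- \frac{19938}{11807} \approx -1.6887$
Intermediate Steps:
$n{\left(M,U \right)} = 1$
$\frac{n{\left(93,-86 \right)} - 19939}{24446 - 12639} = \frac{1 - 19939}{24446 - 12639} = - \frac{19938}{11807}$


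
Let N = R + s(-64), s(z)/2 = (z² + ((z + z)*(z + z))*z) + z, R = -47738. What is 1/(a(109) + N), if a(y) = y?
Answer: -1/2136717 ≈ -4.6801e-7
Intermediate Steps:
s(z) = 2*z + 2*z² + 8*z³ (s(z) = 2*((z² + ((z + z)*(z + z))*z) + z) = 2*((z² + ((2*z)*(2*z))*z) + z) = 2*((z² + (4*z²)*z) + z) = 2*((z² + 4*z³) + z) = 2*(z + z² + 4*z³) = 2*z + 2*z² + 8*z³)
N = -2136826 (N = -47738 + 2*(-64)*(1 - 64 + 4*(-64)²) = -47738 + 2*(-64)*(1 - 64 + 4*4096) = -47738 + 2*(-64)*(1 - 64 + 16384) = -47738 + 2*(-64)*16321 = -47738 - 2089088 = -2136826)
1/(a(109) + N) = 1/(109 - 2136826) = 1/(-2136717) = -1/2136717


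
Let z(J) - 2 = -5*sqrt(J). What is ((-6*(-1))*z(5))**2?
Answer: 4644 - 720*sqrt(5) ≈ 3034.0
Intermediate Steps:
z(J) = 2 - 5*sqrt(J)
((-6*(-1))*z(5))**2 = ((-6*(-1))*(2 - 5*sqrt(5)))**2 = (6*(2 - 5*sqrt(5)))**2 = (12 - 30*sqrt(5))**2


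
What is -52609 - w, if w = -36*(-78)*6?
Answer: -69457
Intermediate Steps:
w = 16848 (w = 2808*6 = 16848)
-52609 - w = -52609 - 1*16848 = -52609 - 16848 = -69457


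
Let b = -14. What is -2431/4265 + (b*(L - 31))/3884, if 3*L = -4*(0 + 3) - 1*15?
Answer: -1763401/4141315 ≈ -0.42581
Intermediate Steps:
L = -9 (L = (-4*(0 + 3) - 1*15)/3 = (-4*3 - 15)/3 = (-12 - 15)/3 = (⅓)*(-27) = -9)
-2431/4265 + (b*(L - 31))/3884 = -2431/4265 - 14*(-9 - 31)/3884 = -2431*1/4265 - 14*(-40)*(1/3884) = -2431/4265 + 560*(1/3884) = -2431/4265 + 140/971 = -1763401/4141315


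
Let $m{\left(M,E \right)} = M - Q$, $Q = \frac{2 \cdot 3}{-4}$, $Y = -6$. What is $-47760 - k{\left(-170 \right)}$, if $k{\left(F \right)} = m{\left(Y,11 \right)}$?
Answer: $- \frac{95511}{2} \approx -47756.0$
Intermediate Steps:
$Q = - \frac{3}{2}$ ($Q = 6 \left(- \frac{1}{4}\right) = - \frac{3}{2} \approx -1.5$)
$m{\left(M,E \right)} = \frac{3}{2} + M$ ($m{\left(M,E \right)} = M - - \frac{3}{2} = M + \frac{3}{2} = \frac{3}{2} + M$)
$k{\left(F \right)} = - \frac{9}{2}$ ($k{\left(F \right)} = \frac{3}{2} - 6 = - \frac{9}{2}$)
$-47760 - k{\left(-170 \right)} = -47760 - - \frac{9}{2} = -47760 + \frac{9}{2} = - \frac{95511}{2}$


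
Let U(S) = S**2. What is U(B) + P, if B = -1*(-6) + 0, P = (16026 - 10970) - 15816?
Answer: -10724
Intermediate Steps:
P = -10760 (P = 5056 - 15816 = -10760)
B = 6 (B = 6 + 0 = 6)
U(B) + P = 6**2 - 10760 = 36 - 10760 = -10724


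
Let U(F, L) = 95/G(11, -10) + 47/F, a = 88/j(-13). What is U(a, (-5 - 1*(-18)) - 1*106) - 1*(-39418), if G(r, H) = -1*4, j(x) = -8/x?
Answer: 22533699/572 ≈ 39395.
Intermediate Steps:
a = 143 (a = 88/((-8/(-13))) = 88/((-8*(-1/13))) = 88/(8/13) = 88*(13/8) = 143)
G(r, H) = -4
U(F, L) = -95/4 + 47/F (U(F, L) = 95/(-4) + 47/F = 95*(-¼) + 47/F = -95/4 + 47/F)
U(a, (-5 - 1*(-18)) - 1*106) - 1*(-39418) = (-95/4 + 47/143) - 1*(-39418) = (-95/4 + 47*(1/143)) + 39418 = (-95/4 + 47/143) + 39418 = -13397/572 + 39418 = 22533699/572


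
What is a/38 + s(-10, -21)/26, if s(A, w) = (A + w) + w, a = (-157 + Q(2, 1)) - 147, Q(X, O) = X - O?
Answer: -379/38 ≈ -9.9737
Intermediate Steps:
a = -303 (a = (-157 + (2 - 1*1)) - 147 = (-157 + (2 - 1)) - 147 = (-157 + 1) - 147 = -156 - 147 = -303)
s(A, w) = A + 2*w
a/38 + s(-10, -21)/26 = -303/38 + (-10 + 2*(-21))/26 = -303*1/38 + (-10 - 42)*(1/26) = -303/38 - 52*1/26 = -303/38 - 2 = -379/38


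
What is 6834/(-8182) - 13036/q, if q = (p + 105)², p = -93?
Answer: -13455581/147276 ≈ -91.363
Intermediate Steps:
q = 144 (q = (-93 + 105)² = 12² = 144)
6834/(-8182) - 13036/q = 6834/(-8182) - 13036/144 = 6834*(-1/8182) - 13036*1/144 = -3417/4091 - 3259/36 = -13455581/147276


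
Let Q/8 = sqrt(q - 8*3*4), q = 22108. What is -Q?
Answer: -16*sqrt(5503) ≈ -1186.9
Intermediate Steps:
Q = 16*sqrt(5503) (Q = 8*sqrt(22108 - 8*3*4) = 8*sqrt(22108 - 24*4) = 8*sqrt(22108 - 96) = 8*sqrt(22012) = 8*(2*sqrt(5503)) = 16*sqrt(5503) ≈ 1186.9)
-Q = -16*sqrt(5503)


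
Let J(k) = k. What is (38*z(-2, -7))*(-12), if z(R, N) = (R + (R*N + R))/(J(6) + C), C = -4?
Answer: -2280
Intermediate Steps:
z(R, N) = R + N*R/2 (z(R, N) = (R + (R*N + R))/(6 - 4) = (R + (N*R + R))/2 = (R + (R + N*R))*(½) = (2*R + N*R)*(½) = R + N*R/2)
(38*z(-2, -7))*(-12) = (38*((½)*(-2)*(2 - 7)))*(-12) = (38*((½)*(-2)*(-5)))*(-12) = (38*5)*(-12) = 190*(-12) = -2280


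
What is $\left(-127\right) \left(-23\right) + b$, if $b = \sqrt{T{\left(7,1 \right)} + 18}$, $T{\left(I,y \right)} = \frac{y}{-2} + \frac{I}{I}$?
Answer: $2921 + \frac{\sqrt{74}}{2} \approx 2925.3$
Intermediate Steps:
$T{\left(I,y \right)} = 1 - \frac{y}{2}$ ($T{\left(I,y \right)} = y \left(- \frac{1}{2}\right) + 1 = - \frac{y}{2} + 1 = 1 - \frac{y}{2}$)
$b = \frac{\sqrt{74}}{2}$ ($b = \sqrt{\left(1 - \frac{1}{2}\right) + 18} = \sqrt{\frac{1}{2} + 18} = \sqrt{\frac{37}{2}} = \frac{\sqrt{74}}{2} \approx 4.3012$)
$\left(-127\right) \left(-23\right) + b = \left(-127\right) \left(-23\right) + \frac{\sqrt{74}}{2} = 2921 + \frac{\sqrt{74}}{2}$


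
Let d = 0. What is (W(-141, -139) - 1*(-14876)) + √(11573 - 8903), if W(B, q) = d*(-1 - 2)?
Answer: 14876 + √2670 ≈ 14928.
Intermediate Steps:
W(B, q) = 0 (W(B, q) = 0*(-1 - 2) = 0*(-3) = 0)
(W(-141, -139) - 1*(-14876)) + √(11573 - 8903) = (0 - 1*(-14876)) + √(11573 - 8903) = (0 + 14876) + √2670 = 14876 + √2670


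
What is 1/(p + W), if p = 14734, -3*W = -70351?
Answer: 3/114553 ≈ 2.6189e-5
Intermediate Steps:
W = 70351/3 (W = -⅓*(-70351) = 70351/3 ≈ 23450.)
1/(p + W) = 1/(14734 + 70351/3) = 1/(114553/3) = 3/114553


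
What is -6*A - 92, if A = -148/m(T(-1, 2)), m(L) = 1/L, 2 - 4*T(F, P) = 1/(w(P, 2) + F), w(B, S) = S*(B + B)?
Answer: 2242/7 ≈ 320.29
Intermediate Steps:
w(B, S) = 2*B*S (w(B, S) = S*(2*B) = 2*B*S)
T(F, P) = 1/2 - 1/(4*(F + 4*P)) (T(F, P) = 1/2 - 1/(4*(2*P*2 + F)) = 1/2 - 1/(4*(4*P + F)) = 1/2 - 1/(4*(F + 4*P)))
m(L) = 1/L
A = -481/7 (A = -148*(-1 + 2*(-1) + 8*2)/(4*(-1 + 4*2)) = -148*(-1 - 2 + 16)/(4*(-1 + 8)) = -148*(1/4)*13/7 = -148*(1/4)*(1/7)*13 = -148/(1/(13/28)) = -148/28/13 = -148*13/28 = -481/7 ≈ -68.714)
-6*A - 92 = -6*(-481/7) - 92 = 2886/7 - 92 = 2242/7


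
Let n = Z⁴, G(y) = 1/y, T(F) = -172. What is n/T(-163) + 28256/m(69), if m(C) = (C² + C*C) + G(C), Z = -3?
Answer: 282123669/113007268 ≈ 2.4965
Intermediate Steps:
G(y) = 1/y
n = 81 (n = (-3)⁴ = 81)
m(C) = 1/C + 2*C² (m(C) = (C² + C*C) + 1/C = (C² + C²) + 1/C = 2*C² + 1/C = 1/C + 2*C²)
n/T(-163) + 28256/m(69) = 81/(-172) + 28256/(((1 + 2*69³)/69)) = 81*(-1/172) + 28256/(((1 + 2*328509)/69)) = -81/172 + 28256/(((1 + 657018)/69)) = -81/172 + 28256/(((1/69)*657019)) = -81/172 + 28256/(657019/69) = -81/172 + 28256*(69/657019) = -81/172 + 1949664/657019 = 282123669/113007268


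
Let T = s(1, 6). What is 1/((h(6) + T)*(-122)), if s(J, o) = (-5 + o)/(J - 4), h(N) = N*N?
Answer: -3/13054 ≈ -0.00022981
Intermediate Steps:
h(N) = N²
s(J, o) = (-5 + o)/(-4 + J)
T = -⅓ (T = (-5 + 6)/(-4 + 1) = 1/(-3) = -⅓*1 = -⅓ ≈ -0.33333)
1/((h(6) + T)*(-122)) = 1/((6² - ⅓)*(-122)) = 1/((36 - ⅓)*(-122)) = 1/((107/3)*(-122)) = 1/(-13054/3) = -3/13054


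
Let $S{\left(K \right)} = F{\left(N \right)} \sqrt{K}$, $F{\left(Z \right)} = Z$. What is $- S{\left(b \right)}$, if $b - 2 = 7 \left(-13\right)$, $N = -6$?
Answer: $6 i \sqrt{89} \approx 56.604 i$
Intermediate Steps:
$b = -89$ ($b = 2 + 7 \left(-13\right) = 2 - 91 = -89$)
$S{\left(K \right)} = - 6 \sqrt{K}$
$- S{\left(b \right)} = - \left(-6\right) \sqrt{-89} = - \left(-6\right) i \sqrt{89} = 6 i \sqrt{89}$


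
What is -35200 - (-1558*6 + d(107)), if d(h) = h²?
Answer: -37301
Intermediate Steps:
-35200 - (-1558*6 + d(107)) = -35200 - (-1558*6 + 107²) = -35200 - (-9348 + 11449) = -35200 - 1*2101 = -35200 - 2101 = -37301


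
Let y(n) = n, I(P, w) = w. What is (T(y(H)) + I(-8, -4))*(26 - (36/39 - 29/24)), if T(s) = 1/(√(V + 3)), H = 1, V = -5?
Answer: -8201/78 - 8201*I*√2/624 ≈ -105.14 - 18.586*I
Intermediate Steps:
T(s) = -I*√2/2 (T(s) = 1/(√(-5 + 3)) = 1/(√(-2)) = 1/(I*√2) = -I*√2/2)
(T(y(H)) + I(-8, -4))*(26 - (36/39 - 29/24)) = (-I*√2/2 - 4)*(26 - (36/39 - 29/24)) = (-4 - I*√2/2)*(26 - (36*(1/39) - 29*1/24)) = (-4 - I*√2/2)*(26 - (12/13 - 29/24)) = (-4 - I*√2/2)*(26 - 1*(-89/312)) = (-4 - I*√2/2)*(26 + 89/312) = (-4 - I*√2/2)*(8201/312) = -8201/78 - 8201*I*√2/624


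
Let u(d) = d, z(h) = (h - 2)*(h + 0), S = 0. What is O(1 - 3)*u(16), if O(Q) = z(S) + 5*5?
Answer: 400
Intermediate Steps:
z(h) = h*(-2 + h) (z(h) = (-2 + h)*h = h*(-2 + h))
O(Q) = 25 (O(Q) = 0*(-2 + 0) + 5*5 = 0*(-2) + 25 = 0 + 25 = 25)
O(1 - 3)*u(16) = 25*16 = 400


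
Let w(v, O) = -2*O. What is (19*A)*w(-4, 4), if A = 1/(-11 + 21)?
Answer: -76/5 ≈ -15.200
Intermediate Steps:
A = ⅒ (A = 1/10 = ⅒ ≈ 0.10000)
(19*A)*w(-4, 4) = (19*(⅒))*(-2*4) = (19/10)*(-8) = -76/5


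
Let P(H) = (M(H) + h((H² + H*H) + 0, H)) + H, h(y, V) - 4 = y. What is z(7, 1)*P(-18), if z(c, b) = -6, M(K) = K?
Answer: -3696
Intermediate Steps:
h(y, V) = 4 + y
P(H) = 4 + 2*H + 2*H² (P(H) = (H + (4 + ((H² + H*H) + 0))) + H = (H + (4 + ((H² + H²) + 0))) + H = (H + (4 + (2*H² + 0))) + H = (H + (4 + 2*H²)) + H = (4 + H + 2*H²) + H = 4 + 2*H + 2*H²)
z(7, 1)*P(-18) = -6*(4 + 2*(-18) + 2*(-18)²) = -6*(4 - 36 + 2*324) = -6*(4 - 36 + 648) = -6*616 = -3696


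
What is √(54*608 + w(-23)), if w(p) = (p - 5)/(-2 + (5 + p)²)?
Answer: √17368082/23 ≈ 181.20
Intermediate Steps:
w(p) = (-5 + p)/(-2 + (5 + p)²)
√(54*608 + w(-23)) = √(54*608 + (-5 - 23)/(-2 + (5 - 23)²)) = √(32832 - 28/(-2 + (-18)²)) = √(32832 - 28/(-2 + 324)) = √(32832 - 28/322) = √(32832 + (1/322)*(-28)) = √(32832 - 2/23) = √(755134/23) = √17368082/23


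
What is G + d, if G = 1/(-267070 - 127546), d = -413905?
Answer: -163333535481/394616 ≈ -4.1391e+5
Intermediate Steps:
G = -1/394616 (G = 1/(-394616) = -1/394616 ≈ -2.5341e-6)
G + d = -1/394616 - 413905 = -163333535481/394616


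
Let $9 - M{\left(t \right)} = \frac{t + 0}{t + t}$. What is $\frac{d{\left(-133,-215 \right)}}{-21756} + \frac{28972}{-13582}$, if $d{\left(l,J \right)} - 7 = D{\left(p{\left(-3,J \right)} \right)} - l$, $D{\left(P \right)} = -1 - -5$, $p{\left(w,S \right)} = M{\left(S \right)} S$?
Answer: $- \frac{26344610}{12312083} \approx -2.1397$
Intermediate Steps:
$M{\left(t \right)} = \frac{17}{2}$ ($M{\left(t \right)} = 9 - \frac{t + 0}{t + t} = 9 - \frac{t}{2 t} = 9 - t \frac{1}{2 t} = 9 - \frac{1}{2} = \frac{17}{2}$)
$p{\left(w,S \right)} = \frac{17 S}{2}$
$D{\left(P \right)} = 4$ ($D{\left(P \right)} = -1 + 5 = 4$)
$d{\left(l,J \right)} = 11 - l$ ($d{\left(l,J \right)} = 7 - \left(-4 + l\right) = 11 - l$)
$\frac{d{\left(-133,-215 \right)}}{-21756} + \frac{28972}{-13582} = \frac{11 - -133}{-21756} + \frac{28972}{-13582} = \left(11 + 133\right) \left(- \frac{1}{21756}\right) + 28972 \left(- \frac{1}{13582}\right) = 144 \left(- \frac{1}{21756}\right) - \frac{14486}{6791} = - \frac{12}{1813} - \frac{14486}{6791} = - \frac{26344610}{12312083}$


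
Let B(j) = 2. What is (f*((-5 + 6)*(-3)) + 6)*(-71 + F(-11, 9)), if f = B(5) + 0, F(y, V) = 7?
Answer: 0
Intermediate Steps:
f = 2 (f = 2 + 0 = 2)
(f*((-5 + 6)*(-3)) + 6)*(-71 + F(-11, 9)) = (2*((-5 + 6)*(-3)) + 6)*(-71 + 7) = (2*(1*(-3)) + 6)*(-64) = (2*(-3) + 6)*(-64) = (-6 + 6)*(-64) = 0*(-64) = 0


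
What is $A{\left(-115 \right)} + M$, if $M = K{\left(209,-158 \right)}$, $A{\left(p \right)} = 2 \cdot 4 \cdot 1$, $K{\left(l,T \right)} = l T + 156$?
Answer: $-32858$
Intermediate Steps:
$K{\left(l,T \right)} = 156 + T l$ ($K{\left(l,T \right)} = T l + 156 = 156 + T l$)
$A{\left(p \right)} = 8$ ($A{\left(p \right)} = 8 \cdot 1 = 8$)
$M = -32866$ ($M = 156 - 33022 = -32866$)
$A{\left(-115 \right)} + M = 8 - 32866 = -32858$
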